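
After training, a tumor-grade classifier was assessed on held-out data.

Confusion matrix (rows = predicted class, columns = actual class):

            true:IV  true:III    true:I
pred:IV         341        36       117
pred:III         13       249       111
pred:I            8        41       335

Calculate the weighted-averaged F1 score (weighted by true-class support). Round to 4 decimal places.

Per-class F1 score (2·TP/(2·TP+FP+FN)):
  IV: TP=341, FP=36+117=153, FN=13+8=21 → 682/856 = 0.79673
  III: TP=249, FP=13+111=124, FN=36+41=77 → 498/699 = 0.71245
  I: TP=335, FP=8+41=49, FN=117+111=228 → 670/947 = 0.70750
Weighted-F1 score = Σ (supportᵢ/N)·F1 scoreᵢ with N=1251: (362/1251)·0.79673 + (326/1251)·0.71245 + (563/1251)·0.70750 = 0.7346

0.7346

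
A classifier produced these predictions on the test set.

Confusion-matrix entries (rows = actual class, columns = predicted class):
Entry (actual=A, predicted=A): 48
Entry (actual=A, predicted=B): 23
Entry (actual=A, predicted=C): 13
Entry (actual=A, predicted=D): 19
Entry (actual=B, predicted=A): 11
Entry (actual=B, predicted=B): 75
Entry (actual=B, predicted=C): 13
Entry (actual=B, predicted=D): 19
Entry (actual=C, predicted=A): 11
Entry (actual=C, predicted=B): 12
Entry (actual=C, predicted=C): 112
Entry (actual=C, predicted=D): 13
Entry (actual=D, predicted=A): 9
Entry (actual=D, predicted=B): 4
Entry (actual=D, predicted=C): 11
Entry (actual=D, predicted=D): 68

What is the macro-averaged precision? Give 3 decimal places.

Per-class precision (TP/(TP+FP)):
  A: TP=48, FP=11+11+9=31 → 48/79 = 0.6076
  B: TP=75, FP=23+12+4=39 → 75/114 = 0.6579
  C: TP=112, FP=13+13+11=37 → 112/149 = 0.7517
  D: TP=68, FP=19+19+13=51 → 68/119 = 0.5714
Macro-precision = mean = (0.6076 + 0.6579 + 0.7517 + 0.5714) / 4 = 0.647

0.647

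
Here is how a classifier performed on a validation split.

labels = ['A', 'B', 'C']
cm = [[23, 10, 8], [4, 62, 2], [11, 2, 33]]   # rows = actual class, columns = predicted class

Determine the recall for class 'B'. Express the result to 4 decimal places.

0.9118

recall = TP/(TP+FN).
B: TP=62, FN=4+2=6 → 62/68 = 0.91176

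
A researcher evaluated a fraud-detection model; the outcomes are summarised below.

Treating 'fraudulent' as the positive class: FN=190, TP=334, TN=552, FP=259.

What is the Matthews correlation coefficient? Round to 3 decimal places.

MCC = (TP·TN − FP·FN) / √((TP+FP)(TP+FN)(TN+FP)(TN+FN))
Numerator = 334·552 − 259·190 = 135158
Denominator = √(593·524·811·742) = √186986709784 = 432419.5992
MCC = 135158 / 432419.5992 = 0.313

0.313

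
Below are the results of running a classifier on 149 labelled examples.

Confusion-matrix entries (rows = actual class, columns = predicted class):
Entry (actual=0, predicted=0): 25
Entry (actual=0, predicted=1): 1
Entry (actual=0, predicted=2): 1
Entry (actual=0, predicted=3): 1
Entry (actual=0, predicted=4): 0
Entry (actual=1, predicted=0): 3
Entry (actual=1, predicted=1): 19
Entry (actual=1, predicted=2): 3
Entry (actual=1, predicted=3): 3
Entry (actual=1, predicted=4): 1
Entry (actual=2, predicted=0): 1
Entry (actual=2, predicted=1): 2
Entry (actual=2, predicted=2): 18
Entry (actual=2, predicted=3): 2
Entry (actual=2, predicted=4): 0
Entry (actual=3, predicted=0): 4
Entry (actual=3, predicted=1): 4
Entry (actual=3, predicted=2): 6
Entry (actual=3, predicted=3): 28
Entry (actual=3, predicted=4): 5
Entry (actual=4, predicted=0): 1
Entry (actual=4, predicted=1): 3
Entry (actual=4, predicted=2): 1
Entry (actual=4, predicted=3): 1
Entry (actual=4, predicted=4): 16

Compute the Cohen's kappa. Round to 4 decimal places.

0.6362

Observed agreement pₒ = trace/N = 106/149 = 0.71141
Expected agreement pₑ = Σ (rowᵢ·colᵢ)/N² = (28·34 + 29·29 + 23·29 + 47·35 + 22·22)/149² = 0.20670
κ = (pₒ − pₑ)/(1 − pₑ) = (0.71141 − 0.20670)/(1 − 0.20670) = 0.6362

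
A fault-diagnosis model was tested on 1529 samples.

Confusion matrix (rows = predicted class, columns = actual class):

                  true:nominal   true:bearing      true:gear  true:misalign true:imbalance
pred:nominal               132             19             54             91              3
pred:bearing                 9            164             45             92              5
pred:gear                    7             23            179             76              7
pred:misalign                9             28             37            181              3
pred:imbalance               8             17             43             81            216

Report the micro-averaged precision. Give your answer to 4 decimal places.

Micro-averaging pools counts across classes: ΣTP=872, ΣFP=657, ΣFN=657.
Micro-precision = TP/(TP+FP) on pooled counts = 0.5703 (equals overall accuracy in single-label multiclass).

0.5703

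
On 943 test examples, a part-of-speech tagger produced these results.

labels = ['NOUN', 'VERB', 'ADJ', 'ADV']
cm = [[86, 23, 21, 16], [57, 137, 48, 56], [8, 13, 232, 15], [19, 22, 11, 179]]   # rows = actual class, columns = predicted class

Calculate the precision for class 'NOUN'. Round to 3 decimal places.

0.506

Take TP from the diagonal, FP from the rest of the 'NOUN' prediction marginal, FN from the rest of the 'NOUN' actual marginal.
precision = TP/(TP+FP).
NOUN: TP=86, FP=57+8+19=84 → 86/170 = 0.5059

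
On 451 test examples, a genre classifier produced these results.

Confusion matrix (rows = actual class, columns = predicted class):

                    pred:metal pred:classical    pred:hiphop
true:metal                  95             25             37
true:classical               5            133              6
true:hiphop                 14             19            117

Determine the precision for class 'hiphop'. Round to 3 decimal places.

0.731

One-vs-rest for 'hiphop': TP = diagonal; FP = other classes predicted 'hiphop'; FN = 'hiphop' predicted as other.
precision = TP/(TP+FP).
hiphop: TP=117, FP=37+6=43 → 117/160 = 0.7313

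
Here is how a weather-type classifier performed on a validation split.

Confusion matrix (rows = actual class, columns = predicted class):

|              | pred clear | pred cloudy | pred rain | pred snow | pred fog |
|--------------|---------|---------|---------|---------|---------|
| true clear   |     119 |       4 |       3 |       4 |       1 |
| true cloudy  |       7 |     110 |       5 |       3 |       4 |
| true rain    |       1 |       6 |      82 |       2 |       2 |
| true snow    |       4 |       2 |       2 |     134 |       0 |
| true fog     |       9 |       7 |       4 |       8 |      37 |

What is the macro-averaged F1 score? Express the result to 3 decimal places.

0.838

Per-class F1 score (2·TP/(2·TP+FP+FN)):
  clear: TP=119, FP=7+1+4+9=21, FN=4+3+4+1=12 → 238/271 = 0.8782
  cloudy: TP=110, FP=4+6+2+7=19, FN=7+5+3+4=19 → 220/258 = 0.8527
  rain: TP=82, FP=3+5+2+4=14, FN=1+6+2+2=11 → 164/189 = 0.8677
  snow: TP=134, FP=4+3+2+8=17, FN=4+2+2+0=8 → 268/293 = 0.9147
  fog: TP=37, FP=1+4+2+0=7, FN=9+7+4+8=28 → 74/109 = 0.6789
Macro-F1 score = mean = (0.8782 + 0.8527 + 0.8677 + 0.9147 + 0.6789) / 5 = 0.838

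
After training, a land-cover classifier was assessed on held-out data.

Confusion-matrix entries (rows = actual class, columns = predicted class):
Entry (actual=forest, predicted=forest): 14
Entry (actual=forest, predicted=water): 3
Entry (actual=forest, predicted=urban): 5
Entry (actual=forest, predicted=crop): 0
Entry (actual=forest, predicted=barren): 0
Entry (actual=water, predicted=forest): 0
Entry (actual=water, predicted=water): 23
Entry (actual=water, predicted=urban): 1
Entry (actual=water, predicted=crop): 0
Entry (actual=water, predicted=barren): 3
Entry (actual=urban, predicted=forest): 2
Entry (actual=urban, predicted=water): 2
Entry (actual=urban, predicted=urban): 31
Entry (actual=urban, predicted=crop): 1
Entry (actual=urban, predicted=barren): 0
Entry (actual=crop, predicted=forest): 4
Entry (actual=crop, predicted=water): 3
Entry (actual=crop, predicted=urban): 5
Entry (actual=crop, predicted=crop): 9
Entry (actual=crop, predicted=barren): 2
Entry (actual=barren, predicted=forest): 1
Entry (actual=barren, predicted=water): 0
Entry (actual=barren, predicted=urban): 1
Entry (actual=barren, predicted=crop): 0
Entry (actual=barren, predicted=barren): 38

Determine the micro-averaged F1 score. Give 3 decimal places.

0.777

Micro-averaging pools counts across classes: ΣTP=115, ΣFP=33, ΣFN=33.
Micro-F1 score = 2·TP/(2·TP+FP+FN) on pooled counts = 0.777 (equals overall accuracy in single-label multiclass).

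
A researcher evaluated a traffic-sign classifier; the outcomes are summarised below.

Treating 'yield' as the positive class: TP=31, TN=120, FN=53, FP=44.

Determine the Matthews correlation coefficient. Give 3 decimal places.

0.104

MCC = (TP·TN − FP·FN) / √((TP+FP)(TP+FN)(TN+FP)(TN+FN))
Numerator = 31·120 − 44·53 = 1388
Denominator = √(75·84·164·173) = √178743600 = 13369.5026
MCC = 1388 / 13369.5026 = 0.104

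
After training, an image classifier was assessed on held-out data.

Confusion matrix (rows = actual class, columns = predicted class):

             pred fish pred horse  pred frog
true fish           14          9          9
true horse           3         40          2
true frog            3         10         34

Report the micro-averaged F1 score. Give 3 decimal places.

Micro-averaging pools counts across classes: ΣTP=88, ΣFP=36, ΣFN=36.
Micro-F1 score = 2·TP/(2·TP+FP+FN) on pooled counts = 0.710 (equals overall accuracy in single-label multiclass).

0.710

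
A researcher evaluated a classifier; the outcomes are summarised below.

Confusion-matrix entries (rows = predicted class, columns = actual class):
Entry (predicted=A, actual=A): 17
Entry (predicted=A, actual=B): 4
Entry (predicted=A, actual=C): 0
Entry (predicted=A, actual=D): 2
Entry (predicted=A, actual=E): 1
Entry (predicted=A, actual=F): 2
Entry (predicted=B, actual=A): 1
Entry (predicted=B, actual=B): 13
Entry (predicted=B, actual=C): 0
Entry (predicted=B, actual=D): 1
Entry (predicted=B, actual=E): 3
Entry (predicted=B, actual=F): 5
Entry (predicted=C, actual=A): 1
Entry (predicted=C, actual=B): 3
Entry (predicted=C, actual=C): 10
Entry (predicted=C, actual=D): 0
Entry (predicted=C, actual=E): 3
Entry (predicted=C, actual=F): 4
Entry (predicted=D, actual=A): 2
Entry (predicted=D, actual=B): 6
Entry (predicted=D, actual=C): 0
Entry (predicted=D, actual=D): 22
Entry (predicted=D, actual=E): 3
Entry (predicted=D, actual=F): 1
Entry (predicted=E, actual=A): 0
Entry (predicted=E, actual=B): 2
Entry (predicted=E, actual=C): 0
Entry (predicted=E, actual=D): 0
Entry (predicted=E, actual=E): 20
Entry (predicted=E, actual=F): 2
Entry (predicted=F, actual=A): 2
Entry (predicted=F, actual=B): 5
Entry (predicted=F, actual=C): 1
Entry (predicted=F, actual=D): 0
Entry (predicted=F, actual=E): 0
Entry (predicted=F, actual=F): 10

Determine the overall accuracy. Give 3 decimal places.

Accuracy = trace / total = (17+13+10+22+20+10=92) / 146 = 92/146 = 0.630

0.630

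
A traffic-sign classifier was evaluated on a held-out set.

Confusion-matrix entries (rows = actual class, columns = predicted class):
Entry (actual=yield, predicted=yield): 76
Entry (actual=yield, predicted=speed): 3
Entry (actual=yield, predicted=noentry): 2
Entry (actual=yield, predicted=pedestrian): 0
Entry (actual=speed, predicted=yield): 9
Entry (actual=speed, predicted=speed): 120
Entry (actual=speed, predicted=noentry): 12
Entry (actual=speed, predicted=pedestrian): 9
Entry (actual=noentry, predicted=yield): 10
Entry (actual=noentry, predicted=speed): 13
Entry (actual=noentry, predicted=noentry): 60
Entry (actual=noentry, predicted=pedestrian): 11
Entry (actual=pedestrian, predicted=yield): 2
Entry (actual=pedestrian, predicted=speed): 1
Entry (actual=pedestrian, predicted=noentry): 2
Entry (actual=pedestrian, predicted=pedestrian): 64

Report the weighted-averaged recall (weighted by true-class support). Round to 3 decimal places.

0.812

Per-class recall (TP/(TP+FN)):
  yield: TP=76, FN=3+2+0=5 → 76/81 = 0.9383
  speed: TP=120, FN=9+12+9=30 → 120/150 = 0.8000
  noentry: TP=60, FN=10+13+11=34 → 60/94 = 0.6383
  pedestrian: TP=64, FN=2+1+2=5 → 64/69 = 0.9275
Weighted-recall = Σ (supportᵢ/N)·recallᵢ with N=394: (81/394)·0.9383 + (150/394)·0.8000 + (94/394)·0.6383 + (69/394)·0.9275 = 0.812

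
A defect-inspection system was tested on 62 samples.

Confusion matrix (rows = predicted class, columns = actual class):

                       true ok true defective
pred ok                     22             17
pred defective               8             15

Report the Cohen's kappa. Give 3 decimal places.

0.200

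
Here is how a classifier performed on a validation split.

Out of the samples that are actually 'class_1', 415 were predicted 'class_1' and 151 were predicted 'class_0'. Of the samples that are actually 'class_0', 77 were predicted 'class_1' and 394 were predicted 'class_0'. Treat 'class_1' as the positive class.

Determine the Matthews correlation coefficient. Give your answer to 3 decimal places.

MCC = (TP·TN − FP·FN) / √((TP+FP)(TP+FN)(TN+FP)(TN+FN))
Numerator = 415·394 − 77·151 = 151883
Denominator = √(492·566·471·545) = √71482370040 = 267361.8710
MCC = 151883 / 267361.8710 = 0.568

0.568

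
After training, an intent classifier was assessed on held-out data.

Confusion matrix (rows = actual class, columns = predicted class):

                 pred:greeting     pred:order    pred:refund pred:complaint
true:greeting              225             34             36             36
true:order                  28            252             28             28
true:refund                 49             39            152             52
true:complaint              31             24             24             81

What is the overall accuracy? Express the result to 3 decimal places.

Accuracy = trace / total = (225+252+152+81=710) / 1119 = 710/1119 = 0.634

0.634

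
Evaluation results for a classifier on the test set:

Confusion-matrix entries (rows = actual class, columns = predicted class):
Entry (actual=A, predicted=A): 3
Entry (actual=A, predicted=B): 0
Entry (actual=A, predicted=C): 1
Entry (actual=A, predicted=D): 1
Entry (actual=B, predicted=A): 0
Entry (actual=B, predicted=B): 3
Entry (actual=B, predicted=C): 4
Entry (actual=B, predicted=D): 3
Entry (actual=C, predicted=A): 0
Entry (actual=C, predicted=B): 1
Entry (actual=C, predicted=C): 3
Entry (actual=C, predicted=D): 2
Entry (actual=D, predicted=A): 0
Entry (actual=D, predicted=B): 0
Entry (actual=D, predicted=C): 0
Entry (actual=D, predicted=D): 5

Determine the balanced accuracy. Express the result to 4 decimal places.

0.6000

Balanced accuracy = mean of per-class recall.
  A: recall = 3/5 = 0.60000
  B: recall = 3/10 = 0.30000
  C: recall = 3/6 = 0.50000
  D: recall = 5/5 = 1.00000
Mean = (0.60000 + 0.30000 + 0.50000 + 1.00000) / 4 = 0.6000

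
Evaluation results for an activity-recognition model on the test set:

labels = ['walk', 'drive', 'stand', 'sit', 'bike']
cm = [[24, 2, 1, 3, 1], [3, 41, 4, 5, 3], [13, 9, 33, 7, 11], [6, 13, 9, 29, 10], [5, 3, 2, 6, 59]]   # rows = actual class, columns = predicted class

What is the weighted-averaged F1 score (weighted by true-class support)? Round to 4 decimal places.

Per-class F1 score (2·TP/(2·TP+FP+FN)):
  walk: TP=24, FP=3+13+6+5=27, FN=2+1+3+1=7 → 48/82 = 0.58537
  drive: TP=41, FP=2+9+13+3=27, FN=3+4+5+3=15 → 82/124 = 0.66129
  stand: TP=33, FP=1+4+9+2=16, FN=13+9+7+11=40 → 66/122 = 0.54098
  sit: TP=29, FP=3+5+7+6=21, FN=6+13+9+10=38 → 58/117 = 0.49573
  bike: TP=59, FP=1+3+11+10=25, FN=5+3+2+6=16 → 118/159 = 0.74214
Weighted-F1 score = Σ (supportᵢ/N)·F1 scoreᵢ with N=302: (31/302)·0.58537 + (56/302)·0.66129 + (73/302)·0.54098 + (67/302)·0.49573 + (75/302)·0.74214 = 0.6078

0.6078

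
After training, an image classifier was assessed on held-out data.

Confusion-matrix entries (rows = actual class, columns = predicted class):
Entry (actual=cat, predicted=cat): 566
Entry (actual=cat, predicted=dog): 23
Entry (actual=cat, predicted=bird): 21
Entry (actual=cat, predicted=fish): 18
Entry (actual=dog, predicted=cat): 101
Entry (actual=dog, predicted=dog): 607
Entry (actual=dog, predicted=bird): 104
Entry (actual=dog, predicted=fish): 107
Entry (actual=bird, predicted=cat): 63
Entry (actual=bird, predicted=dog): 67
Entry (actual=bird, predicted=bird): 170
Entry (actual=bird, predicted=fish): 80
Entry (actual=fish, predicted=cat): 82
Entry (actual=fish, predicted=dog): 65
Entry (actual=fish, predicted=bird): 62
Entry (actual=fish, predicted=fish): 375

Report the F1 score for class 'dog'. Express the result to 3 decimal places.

0.722

Take TP from the diagonal, FP from the rest of the 'dog' prediction marginal, FN from the rest of the 'dog' actual marginal.
F1 score = 2·TP/(2·TP+FP+FN).
dog: TP=607, FP=23+67+65=155, FN=101+104+107=312 → 1214/1681 = 0.7222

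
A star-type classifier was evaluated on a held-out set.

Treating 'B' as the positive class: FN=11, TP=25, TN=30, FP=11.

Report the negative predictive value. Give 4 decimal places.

0.7317

NPV = TN/(TN+FN) = 30/(30+11) = 0.7317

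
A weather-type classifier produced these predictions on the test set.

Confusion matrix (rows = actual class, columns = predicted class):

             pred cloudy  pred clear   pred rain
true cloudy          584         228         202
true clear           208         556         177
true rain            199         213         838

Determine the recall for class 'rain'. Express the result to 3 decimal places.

One-vs-rest for 'rain': TP = diagonal; FP = other classes predicted 'rain'; FN = 'rain' predicted as other.
recall = TP/(TP+FN).
rain: TP=838, FN=199+213=412 → 838/1250 = 0.6704

0.670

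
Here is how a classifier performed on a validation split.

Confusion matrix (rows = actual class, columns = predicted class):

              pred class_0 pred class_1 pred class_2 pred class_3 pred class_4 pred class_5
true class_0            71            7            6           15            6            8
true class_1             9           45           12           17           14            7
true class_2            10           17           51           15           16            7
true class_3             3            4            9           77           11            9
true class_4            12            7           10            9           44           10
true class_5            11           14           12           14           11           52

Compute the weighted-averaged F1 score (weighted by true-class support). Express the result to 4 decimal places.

Per-class F1 score (2·TP/(2·TP+FP+FN)):
  class_0: TP=71, FP=9+10+3+12+11=45, FN=7+6+15+6+8=42 → 142/229 = 0.62009
  class_1: TP=45, FP=7+17+4+7+14=49, FN=9+12+17+14+7=59 → 90/198 = 0.45455
  class_2: TP=51, FP=6+12+9+10+12=49, FN=10+17+15+16+7=65 → 102/216 = 0.47222
  class_3: TP=77, FP=15+17+15+9+14=70, FN=3+4+9+11+9=36 → 154/260 = 0.59231
  class_4: TP=44, FP=6+14+16+11+11=58, FN=12+7+10+9+10=48 → 88/194 = 0.45361
  class_5: TP=52, FP=8+7+7+9+10=41, FN=11+14+12+14+11=62 → 104/207 = 0.50242
Weighted-F1 score = Σ (supportᵢ/N)·F1 scoreᵢ with N=652: (113/652)·0.62009 + (104/652)·0.45455 + (116/652)·0.47222 + (113/652)·0.59231 + (92/652)·0.45361 + (114/652)·0.50242 = 0.5185

0.5185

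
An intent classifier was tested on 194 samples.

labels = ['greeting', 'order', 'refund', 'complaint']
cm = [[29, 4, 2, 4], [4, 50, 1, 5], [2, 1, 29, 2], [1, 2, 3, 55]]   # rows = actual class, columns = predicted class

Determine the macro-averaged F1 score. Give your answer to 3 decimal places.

0.834

Per-class F1 score (2·TP/(2·TP+FP+FN)):
  greeting: TP=29, FP=4+2+1=7, FN=4+2+4=10 → 58/75 = 0.7733
  order: TP=50, FP=4+1+2=7, FN=4+1+5=10 → 100/117 = 0.8547
  refund: TP=29, FP=2+1+3=6, FN=2+1+2=5 → 58/69 = 0.8406
  complaint: TP=55, FP=4+5+2=11, FN=1+2+3=6 → 110/127 = 0.8661
Macro-F1 score = mean = (0.7733 + 0.8547 + 0.8406 + 0.8661) / 4 = 0.834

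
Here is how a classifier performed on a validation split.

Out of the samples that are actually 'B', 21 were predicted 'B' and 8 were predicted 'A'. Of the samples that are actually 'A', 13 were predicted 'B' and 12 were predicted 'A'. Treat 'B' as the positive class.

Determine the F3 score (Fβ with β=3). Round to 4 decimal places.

0.7119

Fβ = (1+β²)·TP / ((1+β²)·TP + β²·FN + FP), with β²=9
= 10·21 / (10·21 + 9·8 + 13) = 0.7119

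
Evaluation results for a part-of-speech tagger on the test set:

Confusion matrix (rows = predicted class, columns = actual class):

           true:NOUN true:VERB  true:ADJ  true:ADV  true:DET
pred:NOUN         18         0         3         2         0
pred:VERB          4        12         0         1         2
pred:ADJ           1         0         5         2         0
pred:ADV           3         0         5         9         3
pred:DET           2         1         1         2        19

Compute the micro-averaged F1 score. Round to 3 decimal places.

0.663

Micro-averaging pools counts across classes: ΣTP=63, ΣFP=32, ΣFN=32.
Micro-F1 score = 2·TP/(2·TP+FP+FN) on pooled counts = 0.663 (equals overall accuracy in single-label multiclass).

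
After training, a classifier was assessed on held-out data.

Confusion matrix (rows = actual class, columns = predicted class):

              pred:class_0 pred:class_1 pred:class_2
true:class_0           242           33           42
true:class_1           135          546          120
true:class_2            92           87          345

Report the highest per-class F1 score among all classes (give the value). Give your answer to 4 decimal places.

Per-class F1 score (2·TP/(2·TP+FP+FN)):
  class_0: TP=242, FP=135+92=227, FN=33+42=75 → 484/786 = 0.61578
  class_1: TP=546, FP=33+87=120, FN=135+120=255 → 1092/1467 = 0.74438
  class_2: TP=345, FP=42+120=162, FN=92+87=179 → 690/1031 = 0.66925
Highest is class 'class_1' with F1 score = 0.7444.

0.7444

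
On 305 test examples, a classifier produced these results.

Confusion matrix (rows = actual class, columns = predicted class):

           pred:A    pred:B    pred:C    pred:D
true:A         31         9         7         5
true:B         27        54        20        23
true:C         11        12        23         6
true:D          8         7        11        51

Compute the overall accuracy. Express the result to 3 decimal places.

0.521

Accuracy = trace / total = (31+54+23+51=159) / 305 = 159/305 = 0.521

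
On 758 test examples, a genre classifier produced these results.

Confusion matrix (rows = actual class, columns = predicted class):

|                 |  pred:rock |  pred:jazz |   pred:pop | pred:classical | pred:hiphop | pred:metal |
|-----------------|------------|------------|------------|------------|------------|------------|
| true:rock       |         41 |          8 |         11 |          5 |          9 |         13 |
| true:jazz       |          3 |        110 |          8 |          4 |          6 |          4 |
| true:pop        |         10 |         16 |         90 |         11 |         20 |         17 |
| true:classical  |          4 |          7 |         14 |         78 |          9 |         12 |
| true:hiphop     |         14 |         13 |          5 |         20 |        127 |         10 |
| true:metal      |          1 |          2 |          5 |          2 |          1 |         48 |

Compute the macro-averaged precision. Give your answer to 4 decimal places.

0.6322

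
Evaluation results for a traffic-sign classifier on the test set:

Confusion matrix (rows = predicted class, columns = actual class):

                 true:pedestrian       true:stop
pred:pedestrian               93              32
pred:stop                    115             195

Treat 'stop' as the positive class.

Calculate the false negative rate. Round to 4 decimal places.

0.1410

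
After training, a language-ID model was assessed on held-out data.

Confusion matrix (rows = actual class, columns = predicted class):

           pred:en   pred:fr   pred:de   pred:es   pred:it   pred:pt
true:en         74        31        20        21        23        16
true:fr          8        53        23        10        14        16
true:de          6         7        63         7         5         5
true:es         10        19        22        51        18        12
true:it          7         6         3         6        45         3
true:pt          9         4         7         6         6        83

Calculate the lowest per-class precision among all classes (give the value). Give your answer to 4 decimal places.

Per-class precision (TP/(TP+FP)):
  en: TP=74, FP=8+6+10+7+9=40 → 74/114 = 0.64912
  fr: TP=53, FP=31+7+19+6+4=67 → 53/120 = 0.44167
  de: TP=63, FP=20+23+22+3+7=75 → 63/138 = 0.45652
  es: TP=51, FP=21+10+7+6+6=50 → 51/101 = 0.50495
  it: TP=45, FP=23+14+5+18+6=66 → 45/111 = 0.40541
  pt: TP=83, FP=16+16+5+12+3=52 → 83/135 = 0.61481
Lowest is class 'it' with precision = 0.4054.

0.4054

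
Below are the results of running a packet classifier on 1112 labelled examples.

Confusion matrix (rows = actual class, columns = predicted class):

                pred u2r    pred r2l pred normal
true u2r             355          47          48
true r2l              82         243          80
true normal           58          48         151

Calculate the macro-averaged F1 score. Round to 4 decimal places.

Per-class F1 score (2·TP/(2·TP+FP+FN)):
  u2r: TP=355, FP=82+58=140, FN=47+48=95 → 710/945 = 0.75132
  r2l: TP=243, FP=47+48=95, FN=82+80=162 → 486/743 = 0.65410
  normal: TP=151, FP=48+80=128, FN=58+48=106 → 302/536 = 0.56343
Macro-F1 score = mean = (0.75132 + 0.65410 + 0.56343) / 3 = 0.6563

0.6563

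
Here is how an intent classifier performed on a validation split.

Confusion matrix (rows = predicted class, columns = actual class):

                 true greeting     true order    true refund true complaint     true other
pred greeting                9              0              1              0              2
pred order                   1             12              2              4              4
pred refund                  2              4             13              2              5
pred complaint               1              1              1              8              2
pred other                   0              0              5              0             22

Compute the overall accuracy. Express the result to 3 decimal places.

Accuracy = trace / total = (9+12+13+8+22=64) / 101 = 64/101 = 0.634

0.634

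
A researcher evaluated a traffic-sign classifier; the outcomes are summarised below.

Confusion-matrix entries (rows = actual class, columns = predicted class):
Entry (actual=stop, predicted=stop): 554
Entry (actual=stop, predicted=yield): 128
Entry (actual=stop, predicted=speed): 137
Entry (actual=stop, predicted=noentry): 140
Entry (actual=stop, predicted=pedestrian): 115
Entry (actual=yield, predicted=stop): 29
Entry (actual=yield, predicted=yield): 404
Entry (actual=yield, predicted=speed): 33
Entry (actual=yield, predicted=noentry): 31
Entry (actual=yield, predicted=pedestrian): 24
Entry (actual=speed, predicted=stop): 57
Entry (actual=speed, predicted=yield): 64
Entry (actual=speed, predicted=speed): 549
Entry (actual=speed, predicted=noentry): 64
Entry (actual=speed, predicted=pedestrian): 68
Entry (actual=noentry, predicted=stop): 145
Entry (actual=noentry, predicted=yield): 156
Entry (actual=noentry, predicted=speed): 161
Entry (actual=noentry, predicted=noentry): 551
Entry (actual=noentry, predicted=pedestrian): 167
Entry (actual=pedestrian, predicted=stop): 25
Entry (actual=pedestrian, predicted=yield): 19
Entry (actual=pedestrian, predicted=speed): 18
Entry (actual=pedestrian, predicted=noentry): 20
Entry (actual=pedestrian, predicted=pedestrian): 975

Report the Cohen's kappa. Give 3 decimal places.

0.566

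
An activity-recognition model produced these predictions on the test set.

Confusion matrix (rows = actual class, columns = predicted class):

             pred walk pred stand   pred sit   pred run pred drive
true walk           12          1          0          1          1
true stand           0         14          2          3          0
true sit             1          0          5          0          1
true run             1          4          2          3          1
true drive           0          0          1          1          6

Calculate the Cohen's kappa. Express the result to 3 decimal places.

0.571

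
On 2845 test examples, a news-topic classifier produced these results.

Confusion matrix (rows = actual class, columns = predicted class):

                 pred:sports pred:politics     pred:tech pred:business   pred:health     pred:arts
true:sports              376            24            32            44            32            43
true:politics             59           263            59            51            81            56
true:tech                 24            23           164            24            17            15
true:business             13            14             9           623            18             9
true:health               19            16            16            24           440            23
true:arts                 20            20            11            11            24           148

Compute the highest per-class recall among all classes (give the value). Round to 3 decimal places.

0.908

Per-class recall (TP/(TP+FN)):
  sports: TP=376, FN=24+32+44+32+43=175 → 376/551 = 0.6824
  politics: TP=263, FN=59+59+51+81+56=306 → 263/569 = 0.4622
  tech: TP=164, FN=24+23+24+17+15=103 → 164/267 = 0.6142
  business: TP=623, FN=13+14+9+18+9=63 → 623/686 = 0.9082
  health: TP=440, FN=19+16+16+24+23=98 → 440/538 = 0.8178
  arts: TP=148, FN=20+20+11+11+24=86 → 148/234 = 0.6325
Highest is class 'business' with recall = 0.908.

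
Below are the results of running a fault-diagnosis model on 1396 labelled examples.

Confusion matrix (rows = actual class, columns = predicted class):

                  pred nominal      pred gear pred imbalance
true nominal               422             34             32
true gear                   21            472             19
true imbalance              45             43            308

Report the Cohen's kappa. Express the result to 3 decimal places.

0.790

Observed agreement pₒ = trace/N = 1202/1396 = 0.8610
Expected agreement pₑ = Σ (rowᵢ·colᵢ)/N² = (488·488 + 512·549 + 396·359)/1396² = 0.3394
κ = (pₒ − pₑ)/(1 − pₑ) = (0.8610 − 0.3394)/(1 − 0.3394) = 0.790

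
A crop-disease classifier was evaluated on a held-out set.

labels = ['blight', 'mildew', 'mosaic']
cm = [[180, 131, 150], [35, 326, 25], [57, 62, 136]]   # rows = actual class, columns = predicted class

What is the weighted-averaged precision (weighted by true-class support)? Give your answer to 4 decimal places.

0.5980

Per-class precision (TP/(TP+FP)):
  blight: TP=180, FP=35+57=92 → 180/272 = 0.66176
  mildew: TP=326, FP=131+62=193 → 326/519 = 0.62813
  mosaic: TP=136, FP=150+25=175 → 136/311 = 0.43730
Weighted-precision = Σ (supportᵢ/N)·precisionᵢ with N=1102: (461/1102)·0.66176 + (386/1102)·0.62813 + (255/1102)·0.43730 = 0.5980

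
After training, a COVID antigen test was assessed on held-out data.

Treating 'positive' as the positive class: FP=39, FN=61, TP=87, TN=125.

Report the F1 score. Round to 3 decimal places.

0.635

Precision = TP/(TP+FP) = 87/126 = 0.6905
Recall = TP/(TP+FN) = 87/148 = 0.5878
F1 = 2·TP/(2·TP+FP+FN) = 174/274 = 0.635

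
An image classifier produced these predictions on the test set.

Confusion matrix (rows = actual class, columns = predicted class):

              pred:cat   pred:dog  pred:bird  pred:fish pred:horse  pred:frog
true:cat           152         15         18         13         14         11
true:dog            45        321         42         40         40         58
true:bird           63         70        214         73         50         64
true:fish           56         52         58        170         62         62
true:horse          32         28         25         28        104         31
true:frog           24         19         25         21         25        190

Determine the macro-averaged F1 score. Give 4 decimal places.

0.4870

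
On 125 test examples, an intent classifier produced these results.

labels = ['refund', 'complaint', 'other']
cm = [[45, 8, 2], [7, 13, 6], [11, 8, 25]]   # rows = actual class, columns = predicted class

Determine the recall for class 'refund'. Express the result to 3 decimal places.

0.818

One-vs-rest for 'refund': TP = diagonal; FP = other classes predicted 'refund'; FN = 'refund' predicted as other.
recall = TP/(TP+FN).
refund: TP=45, FN=8+2=10 → 45/55 = 0.8182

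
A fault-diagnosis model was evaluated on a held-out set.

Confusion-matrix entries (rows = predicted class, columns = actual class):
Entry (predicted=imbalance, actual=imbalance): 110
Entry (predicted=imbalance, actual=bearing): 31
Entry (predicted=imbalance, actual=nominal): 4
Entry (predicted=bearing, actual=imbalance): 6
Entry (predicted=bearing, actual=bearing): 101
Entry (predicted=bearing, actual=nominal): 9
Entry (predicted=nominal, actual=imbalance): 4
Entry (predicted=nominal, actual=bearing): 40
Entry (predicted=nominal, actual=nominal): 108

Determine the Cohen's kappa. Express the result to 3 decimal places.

Observed agreement pₒ = trace/N = 319/413 = 0.7724
Expected agreement pₑ = Σ (rowᵢ·colᵢ)/N² = (120·145 + 172·116 + 121·152)/413² = 0.3268
κ = (pₒ − pₑ)/(1 − pₑ) = (0.7724 − 0.3268)/(1 − 0.3268) = 0.662

0.662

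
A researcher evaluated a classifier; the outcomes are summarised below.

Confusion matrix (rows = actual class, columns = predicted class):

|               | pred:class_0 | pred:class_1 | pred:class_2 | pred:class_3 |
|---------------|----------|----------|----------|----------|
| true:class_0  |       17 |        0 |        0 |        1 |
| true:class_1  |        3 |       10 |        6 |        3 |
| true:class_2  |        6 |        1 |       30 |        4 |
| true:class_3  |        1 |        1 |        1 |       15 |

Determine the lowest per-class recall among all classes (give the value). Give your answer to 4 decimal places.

0.4545

Per-class recall (TP/(TP+FN)):
  class_0: TP=17, FN=0+0+1=1 → 17/18 = 0.94444
  class_1: TP=10, FN=3+6+3=12 → 10/22 = 0.45455
  class_2: TP=30, FN=6+1+4=11 → 30/41 = 0.73171
  class_3: TP=15, FN=1+1+1=3 → 15/18 = 0.83333
Lowest is class 'class_1' with recall = 0.4545.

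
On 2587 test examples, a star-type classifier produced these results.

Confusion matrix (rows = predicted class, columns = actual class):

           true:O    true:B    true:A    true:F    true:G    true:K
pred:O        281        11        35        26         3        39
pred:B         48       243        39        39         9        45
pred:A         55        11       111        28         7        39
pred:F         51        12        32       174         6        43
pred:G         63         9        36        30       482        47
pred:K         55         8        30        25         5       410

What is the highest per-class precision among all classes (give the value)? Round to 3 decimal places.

0.769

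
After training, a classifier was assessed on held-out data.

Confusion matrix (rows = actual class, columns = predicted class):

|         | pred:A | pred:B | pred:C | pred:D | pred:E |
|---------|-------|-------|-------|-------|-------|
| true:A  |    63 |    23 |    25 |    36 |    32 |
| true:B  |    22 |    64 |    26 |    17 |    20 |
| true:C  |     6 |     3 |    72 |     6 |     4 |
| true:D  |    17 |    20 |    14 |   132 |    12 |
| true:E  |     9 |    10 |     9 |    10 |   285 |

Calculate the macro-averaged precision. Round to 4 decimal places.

0.6058

Per-class precision (TP/(TP+FP)):
  A: TP=63, FP=22+6+17+9=54 → 63/117 = 0.53846
  B: TP=64, FP=23+3+20+10=56 → 64/120 = 0.53333
  C: TP=72, FP=25+26+14+9=74 → 72/146 = 0.49315
  D: TP=132, FP=36+17+6+10=69 → 132/201 = 0.65672
  E: TP=285, FP=32+20+4+12=68 → 285/353 = 0.80737
Macro-precision = mean = (0.53846 + 0.53333 + 0.49315 + 0.65672 + 0.80737) / 5 = 0.6058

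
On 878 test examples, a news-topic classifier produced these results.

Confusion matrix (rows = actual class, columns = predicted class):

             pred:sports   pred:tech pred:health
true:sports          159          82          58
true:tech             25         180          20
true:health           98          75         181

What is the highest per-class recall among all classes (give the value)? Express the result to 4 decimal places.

0.8000

Per-class recall (TP/(TP+FN)):
  sports: TP=159, FN=82+58=140 → 159/299 = 0.53177
  tech: TP=180, FN=25+20=45 → 180/225 = 0.80000
  health: TP=181, FN=98+75=173 → 181/354 = 0.51130
Highest is class 'tech' with recall = 0.8000.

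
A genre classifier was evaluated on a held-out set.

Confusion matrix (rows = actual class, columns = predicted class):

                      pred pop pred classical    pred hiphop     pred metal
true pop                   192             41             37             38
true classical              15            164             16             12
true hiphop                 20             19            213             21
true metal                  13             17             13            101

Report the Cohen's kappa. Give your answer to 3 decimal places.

0.621

Observed agreement pₒ = trace/N = 670/932 = 0.7189
Expected agreement pₑ = Σ (rowᵢ·colᵢ)/N² = (308·240 + 207·241 + 273·279 + 144·172)/932² = 0.2587
κ = (pₒ − pₑ)/(1 − pₑ) = (0.7189 − 0.2587)/(1 − 0.2587) = 0.621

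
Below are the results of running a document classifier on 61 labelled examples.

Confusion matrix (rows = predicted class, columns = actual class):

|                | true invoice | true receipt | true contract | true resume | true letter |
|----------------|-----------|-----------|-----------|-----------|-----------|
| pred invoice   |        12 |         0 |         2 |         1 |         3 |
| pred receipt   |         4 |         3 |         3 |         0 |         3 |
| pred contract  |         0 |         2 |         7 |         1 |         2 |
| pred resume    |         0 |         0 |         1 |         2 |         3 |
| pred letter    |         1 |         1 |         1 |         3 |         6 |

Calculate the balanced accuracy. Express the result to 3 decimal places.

Balanced accuracy = mean of per-class recall.
  invoice: recall = 12/17 = 0.7059
  receipt: recall = 3/6 = 0.5000
  contract: recall = 7/14 = 0.5000
  resume: recall = 2/7 = 0.2857
  letter: recall = 6/17 = 0.3529
Mean = (0.7059 + 0.5000 + 0.5000 + 0.2857 + 0.3529) / 5 = 0.469

0.469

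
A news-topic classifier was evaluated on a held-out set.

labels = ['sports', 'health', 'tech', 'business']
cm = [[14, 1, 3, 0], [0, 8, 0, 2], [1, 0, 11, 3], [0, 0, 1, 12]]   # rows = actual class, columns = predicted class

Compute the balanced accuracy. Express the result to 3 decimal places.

0.809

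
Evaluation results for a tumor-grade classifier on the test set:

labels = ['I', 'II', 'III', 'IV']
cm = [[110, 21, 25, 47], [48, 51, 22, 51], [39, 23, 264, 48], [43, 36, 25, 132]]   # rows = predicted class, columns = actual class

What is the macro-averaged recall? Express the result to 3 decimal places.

0.527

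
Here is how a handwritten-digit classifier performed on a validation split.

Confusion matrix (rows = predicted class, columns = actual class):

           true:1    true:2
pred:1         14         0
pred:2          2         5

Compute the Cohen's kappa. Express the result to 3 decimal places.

0.769

Observed agreement pₒ = trace/N = 19/21 = 0.9048
Expected agreement pₑ = Σ (rowᵢ·colᵢ)/N² = (16·14 + 5·7)/21² = 0.5873
κ = (pₒ − pₑ)/(1 − pₑ) = (0.9048 − 0.5873)/(1 − 0.5873) = 0.769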